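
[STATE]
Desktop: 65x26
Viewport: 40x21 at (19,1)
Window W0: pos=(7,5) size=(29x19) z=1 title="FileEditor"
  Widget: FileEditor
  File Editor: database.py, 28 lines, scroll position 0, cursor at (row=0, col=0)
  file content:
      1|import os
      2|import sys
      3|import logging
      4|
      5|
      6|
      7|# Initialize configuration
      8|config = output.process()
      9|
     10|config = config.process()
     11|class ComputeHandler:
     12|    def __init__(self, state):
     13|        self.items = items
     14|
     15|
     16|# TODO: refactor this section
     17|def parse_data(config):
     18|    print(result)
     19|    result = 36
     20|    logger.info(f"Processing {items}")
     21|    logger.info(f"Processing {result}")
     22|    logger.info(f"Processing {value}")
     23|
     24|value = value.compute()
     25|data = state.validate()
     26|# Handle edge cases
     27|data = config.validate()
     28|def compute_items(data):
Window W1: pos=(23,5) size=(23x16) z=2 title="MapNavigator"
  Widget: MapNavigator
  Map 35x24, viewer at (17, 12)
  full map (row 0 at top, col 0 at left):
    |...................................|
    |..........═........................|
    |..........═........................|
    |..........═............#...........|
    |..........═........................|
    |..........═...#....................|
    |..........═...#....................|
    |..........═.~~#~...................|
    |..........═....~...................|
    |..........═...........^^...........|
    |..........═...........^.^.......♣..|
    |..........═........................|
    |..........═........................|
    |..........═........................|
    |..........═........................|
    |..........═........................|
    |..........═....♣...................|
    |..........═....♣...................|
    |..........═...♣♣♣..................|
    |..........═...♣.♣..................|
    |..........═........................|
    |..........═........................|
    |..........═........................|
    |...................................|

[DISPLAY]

                                        
                                        
                                        
                                        
━━━━┏━━━━━━━━━━━━━━━━━━━━━┓             
    ┃ MapNavigator        ┃             
────┠─────────────────────┨             
    ┃...═...#.............┃             
    ┃...═.~~#~............┃             
ing ┃...═....~............┃             
    ┃...═...........^^....┃             
    ┃...═...........^.^...┃             
    ┃...═.................┃             
e co┃...═......@..........┃             
tput┃...═.................┃             
    ┃...═.................┃             
nfig┃...═.................┃             
teHa┃...═....♣............┃             
nit_┃...═....♣............┃             
f.it┗━━━━━━━━━━━━━━━━━━━━━┛             
               ░┃                       


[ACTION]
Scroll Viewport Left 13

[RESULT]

                                        
                                        
                                        
                                        
 ┏━━━━━━━━━━━━━━━┏━━━━━━━━━━━━━━━━━━━━━┓
 ┃ FileEditor    ┃ MapNavigator        ┃
 ┠───────────────┠─────────────────────┨
 ┃█mport os      ┃...═...#.............┃
 ┃import sys     ┃...═.~~#~............┃
 ┃import logging ┃...═....~............┃
 ┃               ┃...═...........^^....┃
 ┃               ┃...═...........^.^...┃
 ┃               ┃...═.................┃
 ┃# Initialize co┃...═......@..........┃
 ┃config = output┃...═.................┃
 ┃               ┃...═.................┃
 ┃config = config┃...═.................┃
 ┃class ComputeHa┃...═....♣............┃
 ┃    def __init_┃...═....♣............┃
 ┃        self.it┗━━━━━━━━━━━━━━━━━━━━━┛
 ┃                          ░┃          


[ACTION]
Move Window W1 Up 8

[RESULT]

                 ┃ MapNavigator        ┃
                 ┠─────────────────────┨
                 ┃...═...#.............┃
                 ┃...═.~~#~............┃
 ┏━━━━━━━━━━━━━━━┃...═....~............┃
 ┃ FileEditor    ┃...═...........^^....┃
 ┠───────────────┃...═...........^.^...┃
 ┃█mport os      ┃...═.................┃
 ┃import sys     ┃...═......@..........┃
 ┃import logging ┃...═.................┃
 ┃               ┃...═.................┃
 ┃               ┃...═.................┃
 ┃               ┃...═....♣............┃
 ┃# Initialize co┃...═....♣............┃
 ┃config = output┗━━━━━━━━━━━━━━━━━━━━━┛
 ┃                          ░┃          
 ┃config = config.process() ░┃          
 ┃class ComputeHandler:     ░┃          
 ┃    def __init__(self, sta░┃          
 ┃        self.items = items░┃          
 ┃                          ░┃          


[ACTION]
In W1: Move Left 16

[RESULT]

                 ┃ MapNavigator        ┃
                 ┠─────────────────────┨
                 ┃         ..........═.┃
                 ┃         ..........═.┃
 ┏━━━━━━━━━━━━━━━┃         ..........═.┃
 ┃ FileEditor    ┃         ..........═.┃
 ┠───────────────┃         ..........═.┃
 ┃█mport os      ┃         ..........═.┃
 ┃import sys     ┃         .@........═.┃
 ┃import logging ┃         ..........═.┃
 ┃               ┃         ..........═.┃
 ┃               ┃         ..........═.┃
 ┃               ┃         ..........═.┃
 ┃# Initialize co┃         ..........═.┃
 ┃config = output┗━━━━━━━━━━━━━━━━━━━━━┛
 ┃                          ░┃          
 ┃config = config.process() ░┃          
 ┃class ComputeHandler:     ░┃          
 ┃    def __init__(self, sta░┃          
 ┃        self.items = items░┃          
 ┃                          ░┃          


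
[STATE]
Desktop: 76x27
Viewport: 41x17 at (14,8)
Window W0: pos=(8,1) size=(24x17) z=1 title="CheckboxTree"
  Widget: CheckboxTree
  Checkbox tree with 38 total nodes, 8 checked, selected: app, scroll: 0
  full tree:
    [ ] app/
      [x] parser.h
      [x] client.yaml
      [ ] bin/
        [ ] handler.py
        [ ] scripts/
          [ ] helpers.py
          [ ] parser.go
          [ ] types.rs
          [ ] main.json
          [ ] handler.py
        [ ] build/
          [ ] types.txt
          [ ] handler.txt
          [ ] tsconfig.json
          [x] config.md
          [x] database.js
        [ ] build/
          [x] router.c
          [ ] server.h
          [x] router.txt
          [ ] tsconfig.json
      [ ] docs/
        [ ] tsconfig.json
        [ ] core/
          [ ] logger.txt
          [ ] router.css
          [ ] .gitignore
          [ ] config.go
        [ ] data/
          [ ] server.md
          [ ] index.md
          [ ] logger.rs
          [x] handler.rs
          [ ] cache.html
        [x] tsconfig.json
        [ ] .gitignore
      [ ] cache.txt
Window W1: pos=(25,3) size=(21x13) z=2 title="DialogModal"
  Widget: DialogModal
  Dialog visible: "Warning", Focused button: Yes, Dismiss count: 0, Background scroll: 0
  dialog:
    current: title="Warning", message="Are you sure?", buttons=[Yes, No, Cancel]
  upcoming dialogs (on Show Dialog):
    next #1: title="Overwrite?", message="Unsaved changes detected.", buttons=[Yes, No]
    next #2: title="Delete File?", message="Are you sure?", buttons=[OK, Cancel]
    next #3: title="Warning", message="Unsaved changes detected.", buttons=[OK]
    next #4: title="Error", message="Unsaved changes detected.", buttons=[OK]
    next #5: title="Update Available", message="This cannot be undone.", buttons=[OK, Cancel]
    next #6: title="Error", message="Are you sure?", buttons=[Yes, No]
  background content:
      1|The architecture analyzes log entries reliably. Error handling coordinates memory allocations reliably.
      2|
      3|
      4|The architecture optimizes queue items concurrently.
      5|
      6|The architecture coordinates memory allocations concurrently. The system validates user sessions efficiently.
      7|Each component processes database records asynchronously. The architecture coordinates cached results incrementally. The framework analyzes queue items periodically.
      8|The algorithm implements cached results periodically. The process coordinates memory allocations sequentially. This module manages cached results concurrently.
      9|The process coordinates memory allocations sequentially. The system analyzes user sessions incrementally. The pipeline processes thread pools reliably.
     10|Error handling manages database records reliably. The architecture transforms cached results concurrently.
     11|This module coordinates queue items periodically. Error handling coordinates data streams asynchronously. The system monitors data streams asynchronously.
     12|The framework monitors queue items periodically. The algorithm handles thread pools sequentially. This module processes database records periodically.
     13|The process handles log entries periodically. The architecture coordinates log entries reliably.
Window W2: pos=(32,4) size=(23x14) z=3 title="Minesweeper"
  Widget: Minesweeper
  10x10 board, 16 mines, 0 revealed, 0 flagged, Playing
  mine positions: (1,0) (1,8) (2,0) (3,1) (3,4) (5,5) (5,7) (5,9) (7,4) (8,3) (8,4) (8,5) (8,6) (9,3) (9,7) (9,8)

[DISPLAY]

[ ] handler┃  ┌───┃■■■■■■■■■■           ┃
[ ] scripts┃Th│   ┃■■■■■■■■■■           ┃
  [ ] helpe┃  │Are┃■■■■■■■■■■           ┃
  [ ] parse┃Th│[Ye┃■■■■■■■■■■           ┃
  [ ] types┃Ea└───┃■■■■■■■■■■           ┃
  [ ] main.┃The al┃■■■■■■■■■■           ┃
  [ ] handl┃The pr┃■■■■■■■■■■           ┃
[-] build/ ┗━━━━━━┃■■■■■■■■■■           ┃
  [ ] types.txt  ┃┃■■■■■■■■■■           ┃
━━━━━━━━━━━━━━━━━┛┗━━━━━━━━━━━━━━━━━━━━━┛
                                         
                                         
                                         
                                         
                                         
                                         
                                         


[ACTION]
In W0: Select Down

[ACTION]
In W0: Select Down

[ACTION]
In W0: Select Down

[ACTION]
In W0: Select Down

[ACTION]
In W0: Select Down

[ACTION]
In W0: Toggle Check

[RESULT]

[ ] handler┃  ┌───┃■■■■■■■■■■           ┃
[x] scripts┃Th│   ┃■■■■■■■■■■           ┃
  [x] helpe┃  │Are┃■■■■■■■■■■           ┃
  [x] parse┃Th│[Ye┃■■■■■■■■■■           ┃
  [x] types┃Ea└───┃■■■■■■■■■■           ┃
  [x] main.┃The al┃■■■■■■■■■■           ┃
  [x] handl┃The pr┃■■■■■■■■■■           ┃
[-] build/ ┗━━━━━━┃■■■■■■■■■■           ┃
  [ ] types.txt  ┃┃■■■■■■■■■■           ┃
━━━━━━━━━━━━━━━━━┛┗━━━━━━━━━━━━━━━━━━━━━┛
                                         
                                         
                                         
                                         
                                         
                                         
                                         


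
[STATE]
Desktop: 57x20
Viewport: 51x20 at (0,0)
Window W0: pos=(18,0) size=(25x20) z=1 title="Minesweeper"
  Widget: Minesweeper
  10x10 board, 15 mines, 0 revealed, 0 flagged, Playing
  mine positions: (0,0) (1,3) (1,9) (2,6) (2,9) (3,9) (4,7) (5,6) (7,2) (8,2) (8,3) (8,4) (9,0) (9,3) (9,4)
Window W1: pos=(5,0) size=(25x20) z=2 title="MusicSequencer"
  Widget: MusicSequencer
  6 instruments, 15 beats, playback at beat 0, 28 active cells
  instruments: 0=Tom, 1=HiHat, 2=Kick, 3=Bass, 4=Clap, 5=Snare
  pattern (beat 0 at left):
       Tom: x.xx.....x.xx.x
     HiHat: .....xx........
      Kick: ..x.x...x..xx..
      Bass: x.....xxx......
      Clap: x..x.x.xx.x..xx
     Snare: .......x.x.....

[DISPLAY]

     ┏━━━━━━━━━━━━━━━━━━━━━━━┓━━━━━━━━━━━━┓        
     ┃ MusicSequencer        ┃r           ┃        
     ┠───────────────────────┨────────────┨        
     ┃      ▼12345678901234  ┃            ┃        
     ┃   Tom█·██·····█·██·█  ┃            ┃        
     ┃ HiHat·····██········  ┃            ┃        
     ┃  Kick··█·█···█··██··  ┃            ┃        
     ┃  Bass█·····███······  ┃            ┃        
     ┃  Clap█··█·█·██·█··██  ┃            ┃        
     ┃ Snare·······█·█·····  ┃            ┃        
     ┃                       ┃            ┃        
     ┃                       ┃            ┃        
     ┃                       ┃            ┃        
     ┃                       ┃            ┃        
     ┃                       ┃            ┃        
     ┃                       ┃            ┃        
     ┃                       ┃            ┃        
     ┃                       ┃            ┃        
     ┃                       ┃            ┃        
     ┗━━━━━━━━━━━━━━━━━━━━━━━┛━━━━━━━━━━━━┛        


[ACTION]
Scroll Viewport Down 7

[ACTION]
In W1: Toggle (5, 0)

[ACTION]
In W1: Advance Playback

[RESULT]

     ┏━━━━━━━━━━━━━━━━━━━━━━━┓━━━━━━━━━━━━┓        
     ┃ MusicSequencer        ┃r           ┃        
     ┠───────────────────────┨────────────┨        
     ┃      0▼2345678901234  ┃            ┃        
     ┃   Tom█·██·····█·██·█  ┃            ┃        
     ┃ HiHat·····██········  ┃            ┃        
     ┃  Kick··█·█···█··██··  ┃            ┃        
     ┃  Bass█·····███······  ┃            ┃        
     ┃  Clap█··█·█·██·█··██  ┃            ┃        
     ┃ Snare█······█·█·····  ┃            ┃        
     ┃                       ┃            ┃        
     ┃                       ┃            ┃        
     ┃                       ┃            ┃        
     ┃                       ┃            ┃        
     ┃                       ┃            ┃        
     ┃                       ┃            ┃        
     ┃                       ┃            ┃        
     ┃                       ┃            ┃        
     ┃                       ┃            ┃        
     ┗━━━━━━━━━━━━━━━━━━━━━━━┛━━━━━━━━━━━━┛        


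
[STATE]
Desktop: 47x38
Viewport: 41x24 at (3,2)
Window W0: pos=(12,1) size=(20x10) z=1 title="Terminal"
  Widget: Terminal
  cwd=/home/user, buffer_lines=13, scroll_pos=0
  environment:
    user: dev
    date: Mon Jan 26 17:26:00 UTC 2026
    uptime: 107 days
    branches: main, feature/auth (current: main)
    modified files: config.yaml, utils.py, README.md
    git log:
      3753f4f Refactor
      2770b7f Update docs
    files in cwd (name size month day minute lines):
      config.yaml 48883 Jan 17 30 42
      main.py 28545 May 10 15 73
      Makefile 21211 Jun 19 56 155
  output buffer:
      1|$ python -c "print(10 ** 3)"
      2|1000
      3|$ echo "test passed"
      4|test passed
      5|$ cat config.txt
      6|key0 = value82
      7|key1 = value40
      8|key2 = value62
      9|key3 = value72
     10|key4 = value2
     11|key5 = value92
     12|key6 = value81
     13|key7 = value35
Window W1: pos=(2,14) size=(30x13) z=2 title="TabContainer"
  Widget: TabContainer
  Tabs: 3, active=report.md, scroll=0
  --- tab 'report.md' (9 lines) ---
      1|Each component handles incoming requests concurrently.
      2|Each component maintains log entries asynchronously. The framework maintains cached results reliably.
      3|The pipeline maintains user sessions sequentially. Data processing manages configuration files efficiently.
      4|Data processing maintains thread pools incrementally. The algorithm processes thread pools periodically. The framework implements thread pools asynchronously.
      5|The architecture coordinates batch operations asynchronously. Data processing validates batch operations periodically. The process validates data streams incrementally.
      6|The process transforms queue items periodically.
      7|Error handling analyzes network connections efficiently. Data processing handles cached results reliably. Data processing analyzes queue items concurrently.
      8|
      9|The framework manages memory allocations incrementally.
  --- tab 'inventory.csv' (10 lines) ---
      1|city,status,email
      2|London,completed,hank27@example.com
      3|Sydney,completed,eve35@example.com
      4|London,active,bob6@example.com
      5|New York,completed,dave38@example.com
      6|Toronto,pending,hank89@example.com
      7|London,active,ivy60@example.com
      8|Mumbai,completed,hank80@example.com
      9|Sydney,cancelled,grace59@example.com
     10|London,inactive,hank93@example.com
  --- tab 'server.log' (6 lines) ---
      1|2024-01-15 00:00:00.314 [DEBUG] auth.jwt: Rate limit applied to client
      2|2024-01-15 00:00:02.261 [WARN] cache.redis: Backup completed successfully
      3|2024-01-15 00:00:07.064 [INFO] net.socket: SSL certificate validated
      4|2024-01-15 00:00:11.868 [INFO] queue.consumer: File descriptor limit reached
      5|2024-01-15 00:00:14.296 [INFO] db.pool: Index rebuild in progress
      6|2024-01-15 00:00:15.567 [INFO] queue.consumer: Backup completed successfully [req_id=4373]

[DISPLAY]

         ┃ Terminal         ┃            
         ┠──────────────────┨            
         ┃$ python -c "print┃            
         ┃1000              ┃            
         ┃$ echo "test passe┃            
         ┃test passed       ┃            
         ┃$ cat config.txt  ┃            
         ┃key0 = value82    ┃            
         ┗━━━━━━━━━━━━━━━━━━┛            
                                         
                                         
                                         
━━━━━━━━━━━━━━━━━━━━━━━━━━━━┓            
 TabContainer               ┃            
────────────────────────────┨            
[report.md]│ inventory.csv │┃            
────────────────────────────┃            
Each component handles incom┃            
Each component maintains log┃            
The pipeline maintains user ┃            
Data processing maintains th┃            
The architecture coordinates┃            
The process transforms queue┃            
Error handling analyzes netw┃            


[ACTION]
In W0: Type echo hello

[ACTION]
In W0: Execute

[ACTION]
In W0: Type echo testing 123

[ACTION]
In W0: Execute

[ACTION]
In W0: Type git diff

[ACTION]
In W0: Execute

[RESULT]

         ┃ Terminal         ┃            
         ┠──────────────────┨            
         ┃--- a/main.py     ┃            
         ┃+++ b/main.py     ┃            
         ┃@@ -1,3 +1,4 @@   ┃            
         ┃+# updated        ┃            
         ┃ import sys       ┃            
         ┃$ █               ┃            
         ┗━━━━━━━━━━━━━━━━━━┛            
                                         
                                         
                                         
━━━━━━━━━━━━━━━━━━━━━━━━━━━━┓            
 TabContainer               ┃            
────────────────────────────┨            
[report.md]│ inventory.csv │┃            
────────────────────────────┃            
Each component handles incom┃            
Each component maintains log┃            
The pipeline maintains user ┃            
Data processing maintains th┃            
The architecture coordinates┃            
The process transforms queue┃            
Error handling analyzes netw┃            


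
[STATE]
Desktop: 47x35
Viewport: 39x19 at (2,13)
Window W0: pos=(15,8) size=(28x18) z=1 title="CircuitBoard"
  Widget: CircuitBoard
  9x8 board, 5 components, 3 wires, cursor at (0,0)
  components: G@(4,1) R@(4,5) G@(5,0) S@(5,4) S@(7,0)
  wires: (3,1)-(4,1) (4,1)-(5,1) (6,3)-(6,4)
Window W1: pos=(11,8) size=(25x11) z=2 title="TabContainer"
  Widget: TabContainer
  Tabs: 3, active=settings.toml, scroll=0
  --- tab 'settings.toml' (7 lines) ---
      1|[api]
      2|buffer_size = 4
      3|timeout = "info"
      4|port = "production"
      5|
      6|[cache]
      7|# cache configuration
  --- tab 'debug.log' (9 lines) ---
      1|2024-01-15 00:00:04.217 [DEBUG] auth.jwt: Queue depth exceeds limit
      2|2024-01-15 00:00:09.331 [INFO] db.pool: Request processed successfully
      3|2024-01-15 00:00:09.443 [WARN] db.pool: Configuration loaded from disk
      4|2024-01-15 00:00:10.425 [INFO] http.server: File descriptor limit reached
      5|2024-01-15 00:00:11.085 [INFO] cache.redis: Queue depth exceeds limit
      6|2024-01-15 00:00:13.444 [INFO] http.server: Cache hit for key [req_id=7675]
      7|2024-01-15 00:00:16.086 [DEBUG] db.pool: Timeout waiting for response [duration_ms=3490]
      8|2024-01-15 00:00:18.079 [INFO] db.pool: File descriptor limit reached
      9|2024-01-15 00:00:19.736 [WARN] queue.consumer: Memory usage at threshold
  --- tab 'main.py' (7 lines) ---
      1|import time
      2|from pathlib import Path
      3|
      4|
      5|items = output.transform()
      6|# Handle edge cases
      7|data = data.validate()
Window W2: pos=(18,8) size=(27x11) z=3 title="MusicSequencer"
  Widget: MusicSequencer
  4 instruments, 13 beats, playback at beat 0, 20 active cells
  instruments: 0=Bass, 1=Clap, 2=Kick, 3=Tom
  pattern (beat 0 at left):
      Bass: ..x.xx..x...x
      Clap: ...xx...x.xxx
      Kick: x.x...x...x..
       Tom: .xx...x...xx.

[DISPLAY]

         ┃[api] ┃ Clap···██···█·███    
         ┃buffer┃ Kick█·█···█···█··    
         ┃timeou┃  Tom·██···█···██·    
         ┃port =┃                      
         ┃      ┃                      
         ┗━━━━━━┗━━━━━━━━━━━━━━━━━━━━━━
             ┃        │                
             ┃4       G               R
             ┃        │                
             ┃5   G   ·           S    
             ┃                         
             ┃6               · ─ ·    
             ┗━━━━━━━━━━━━━━━━━━━━━━━━━
                                       
                                       
                                       
                                       
                                       
                                       


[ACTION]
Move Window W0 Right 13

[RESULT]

         ┃[api] ┃ Clap···██···█·███    
         ┃buffer┃ Kick█·█···█···█··    
         ┃timeou┃  Tom·██···█···██·    
         ┃port =┃                      
         ┃      ┃                      
         ┗━━━━━━┗━━━━━━━━━━━━━━━━━━━━━━
                 ┃        │            
                 ┃4       G            
                 ┃        │            
                 ┃5   G   ·           S
                 ┃                     
                 ┃6               · ─ ·
                 ┗━━━━━━━━━━━━━━━━━━━━━
                                       
                                       
                                       
                                       
                                       
                                       


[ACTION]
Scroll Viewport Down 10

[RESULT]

         ┃port =┃                      
         ┃      ┃                      
         ┗━━━━━━┗━━━━━━━━━━━━━━━━━━━━━━
                 ┃        │            
                 ┃4       G            
                 ┃        │            
                 ┃5   G   ·           S
                 ┃                     
                 ┃6               · ─ ·
                 ┗━━━━━━━━━━━━━━━━━━━━━
                                       
                                       
                                       
                                       
                                       
                                       
                                       
                                       
                                       


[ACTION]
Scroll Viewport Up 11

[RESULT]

                                       
                                       
                                       
         ┏━━━━━━┏━━━━━━━━━━━━━━━━━━━━━━
         ┃ TabCo┃ MusicSequencer       
         ┠──────┠──────────────────────
         ┃[setti┃     ▼123456789012    
         ┃──────┃ Bass··█·██··█···█    
         ┃[api] ┃ Clap···██···█·███    
         ┃buffer┃ Kick█·█···█···█··    
         ┃timeou┃  Tom·██···█···██·    
         ┃port =┃                      
         ┃      ┃                      
         ┗━━━━━━┗━━━━━━━━━━━━━━━━━━━━━━
                 ┃        │            
                 ┃4       G            
                 ┃        │            
                 ┃5   G   ·           S
                 ┃                     


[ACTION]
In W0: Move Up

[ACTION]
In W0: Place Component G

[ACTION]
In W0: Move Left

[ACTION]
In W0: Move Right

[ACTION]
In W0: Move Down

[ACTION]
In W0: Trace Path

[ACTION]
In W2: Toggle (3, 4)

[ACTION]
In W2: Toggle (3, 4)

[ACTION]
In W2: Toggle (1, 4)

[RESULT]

                                       
                                       
                                       
         ┏━━━━━━┏━━━━━━━━━━━━━━━━━━━━━━
         ┃ TabCo┃ MusicSequencer       
         ┠──────┠──────────────────────
         ┃[setti┃     ▼123456789012    
         ┃──────┃ Bass··█·██··█···█    
         ┃[api] ┃ Clap···█····█·███    
         ┃buffer┃ Kick█·█···█···█··    
         ┃timeou┃  Tom·██···█···██·    
         ┃port =┃                      
         ┃      ┃                      
         ┗━━━━━━┗━━━━━━━━━━━━━━━━━━━━━━
                 ┃        │            
                 ┃4       G            
                 ┃        │            
                 ┃5   G   ·           S
                 ┃                     


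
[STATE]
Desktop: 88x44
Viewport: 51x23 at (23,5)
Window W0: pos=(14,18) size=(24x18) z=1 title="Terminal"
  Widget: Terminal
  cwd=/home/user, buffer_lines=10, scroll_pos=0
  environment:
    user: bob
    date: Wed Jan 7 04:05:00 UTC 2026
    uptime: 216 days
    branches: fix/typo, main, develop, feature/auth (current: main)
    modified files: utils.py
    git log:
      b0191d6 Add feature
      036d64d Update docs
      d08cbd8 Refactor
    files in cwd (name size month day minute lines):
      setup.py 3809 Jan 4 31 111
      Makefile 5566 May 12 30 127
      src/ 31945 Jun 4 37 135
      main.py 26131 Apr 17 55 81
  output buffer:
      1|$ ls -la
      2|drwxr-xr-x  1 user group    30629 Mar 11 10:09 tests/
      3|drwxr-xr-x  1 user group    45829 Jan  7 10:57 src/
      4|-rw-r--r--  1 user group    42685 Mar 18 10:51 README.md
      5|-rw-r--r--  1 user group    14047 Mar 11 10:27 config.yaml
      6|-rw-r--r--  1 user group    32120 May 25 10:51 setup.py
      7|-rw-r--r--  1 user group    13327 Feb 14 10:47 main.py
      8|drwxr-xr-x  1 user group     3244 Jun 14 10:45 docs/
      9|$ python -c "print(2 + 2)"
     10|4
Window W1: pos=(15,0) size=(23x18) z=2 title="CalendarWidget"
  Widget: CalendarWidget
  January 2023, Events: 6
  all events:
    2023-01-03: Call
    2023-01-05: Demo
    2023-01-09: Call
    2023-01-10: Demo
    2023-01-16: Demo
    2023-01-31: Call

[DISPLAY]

            1 ┃                                    
 4  5*  6  7  ┃                                    
 11 12 13 14 1┃                                    
18 19 20 21 22┃                                    
5 26 27 28 29 ┃                                    
              ┃                                    
              ┃                                    
              ┃                                    
              ┃                                    
              ┃                                    
              ┃                                    
              ┃                                    
━━━━━━━━━━━━━━┛                                    
━━━━━━━━━━━━━━┓                                    
l             ┃                                    
──────────────┨                                    
              ┃                                    
-x  1 user gro┃                                    
-x  1 user gro┃                                    
--  1 user gro┃                                    
--  1 user gro┃                                    
--  1 user gro┃                                    
--  1 user gro┃                                    


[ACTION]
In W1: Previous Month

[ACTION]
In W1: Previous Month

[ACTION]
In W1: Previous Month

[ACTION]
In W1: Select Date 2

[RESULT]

         1 [ 2┃                                    
5  6  7  8  9 ┃                                    
2 13 14 15 16 ┃                                    
9 20 21 22 23 ┃                                    
6 27 28 29 30 ┃                                    
              ┃                                    
              ┃                                    
              ┃                                    
              ┃                                    
              ┃                                    
              ┃                                    
              ┃                                    
━━━━━━━━━━━━━━┛                                    
━━━━━━━━━━━━━━┓                                    
l             ┃                                    
──────────────┨                                    
              ┃                                    
-x  1 user gro┃                                    
-x  1 user gro┃                                    
--  1 user gro┃                                    
--  1 user gro┃                                    
--  1 user gro┃                                    
--  1 user gro┃                                    


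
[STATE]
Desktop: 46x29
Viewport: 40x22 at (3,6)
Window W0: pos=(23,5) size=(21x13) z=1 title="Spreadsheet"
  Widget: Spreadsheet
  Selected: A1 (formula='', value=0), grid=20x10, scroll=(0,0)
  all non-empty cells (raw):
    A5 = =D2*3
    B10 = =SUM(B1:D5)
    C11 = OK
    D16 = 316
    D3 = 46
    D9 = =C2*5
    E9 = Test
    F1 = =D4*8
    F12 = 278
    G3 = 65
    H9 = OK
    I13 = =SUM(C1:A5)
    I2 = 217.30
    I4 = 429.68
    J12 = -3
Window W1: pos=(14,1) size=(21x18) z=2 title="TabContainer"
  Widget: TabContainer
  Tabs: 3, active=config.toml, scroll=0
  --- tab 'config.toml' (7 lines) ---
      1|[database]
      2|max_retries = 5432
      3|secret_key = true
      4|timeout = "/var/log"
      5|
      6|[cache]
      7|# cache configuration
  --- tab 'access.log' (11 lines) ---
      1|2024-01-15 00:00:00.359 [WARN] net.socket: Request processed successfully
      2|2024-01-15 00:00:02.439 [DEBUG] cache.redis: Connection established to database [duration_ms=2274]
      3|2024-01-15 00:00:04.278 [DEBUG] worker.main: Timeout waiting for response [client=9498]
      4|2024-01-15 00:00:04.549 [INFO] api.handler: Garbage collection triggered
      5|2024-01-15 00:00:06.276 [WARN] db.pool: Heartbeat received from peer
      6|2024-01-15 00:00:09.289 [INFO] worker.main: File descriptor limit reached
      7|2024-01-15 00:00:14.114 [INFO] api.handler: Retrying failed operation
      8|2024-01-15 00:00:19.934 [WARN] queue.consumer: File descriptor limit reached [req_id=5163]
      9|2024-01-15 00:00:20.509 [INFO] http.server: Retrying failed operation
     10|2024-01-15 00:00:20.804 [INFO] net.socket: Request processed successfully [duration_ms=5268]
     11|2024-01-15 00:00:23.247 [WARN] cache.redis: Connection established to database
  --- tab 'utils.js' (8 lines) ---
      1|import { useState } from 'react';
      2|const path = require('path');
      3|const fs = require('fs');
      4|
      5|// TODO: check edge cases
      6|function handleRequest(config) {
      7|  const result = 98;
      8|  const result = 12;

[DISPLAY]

           ┃[database]         ┃t       
           ┃max_retries = 5432 ┃────────
           ┃secret_key = true  ┃        
           ┃timeout = "/var/log┃    B   
           ┃                   ┃--------
           ┃[cache]            ┃]       
           ┃# cache configurati┃0       
           ┃                   ┃0       
           ┃                   ┃0       
           ┃                   ┃0       
           ┃                   ┃0       
           ┃                   ┃━━━━━━━━
           ┗━━━━━━━━━━━━━━━━━━━┛        
                                        
                                        
                                        
                                        
                                        
                                        
                                        
                                        
                                        


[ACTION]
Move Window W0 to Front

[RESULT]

           ┃[databas┃ Spreadsheet       
           ┃max_retr┠───────────────────
           ┃secret_k┃A1:                
           ┃timeout ┃       A       B   
           ┃        ┃-------------------
           ┃[cache] ┃  1      [0]       
           ┃# cache ┃  2        0       
           ┃        ┃  3        0       
           ┃        ┃  4        0       
           ┃        ┃  5        0       
           ┃        ┃  6        0       
           ┃        ┗━━━━━━━━━━━━━━━━━━━
           ┗━━━━━━━━━━━━━━━━━━━┛        
                                        
                                        
                                        
                                        
                                        
                                        
                                        
                                        
                                        


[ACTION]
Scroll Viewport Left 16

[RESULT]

              ┃[databas┃ Spreadsheet    
              ┃max_retr┠────────────────
              ┃secret_k┃A1:             
              ┃timeout ┃       A       B
              ┃        ┃----------------
              ┃[cache] ┃  1      [0]    
              ┃# cache ┃  2        0    
              ┃        ┃  3        0    
              ┃        ┃  4        0    
              ┃        ┃  5        0    
              ┃        ┃  6        0    
              ┃        ┗━━━━━━━━━━━━━━━━
              ┗━━━━━━━━━━━━━━━━━━━┛     
                                        
                                        
                                        
                                        
                                        
                                        
                                        
                                        
                                        


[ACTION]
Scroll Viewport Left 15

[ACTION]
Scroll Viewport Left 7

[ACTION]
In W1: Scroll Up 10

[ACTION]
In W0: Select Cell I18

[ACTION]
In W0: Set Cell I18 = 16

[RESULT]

              ┃[databas┃ Spreadsheet    
              ┃max_retr┠────────────────
              ┃secret_k┃I18: 16         
              ┃timeout ┃       A       B
              ┃        ┃----------------
              ┃[cache] ┃  1        0    
              ┃# cache ┃  2        0    
              ┃        ┃  3        0    
              ┃        ┃  4        0    
              ┃        ┃  5        0    
              ┃        ┃  6        0    
              ┃        ┗━━━━━━━━━━━━━━━━
              ┗━━━━━━━━━━━━━━━━━━━┛     
                                        
                                        
                                        
                                        
                                        
                                        
                                        
                                        
                                        


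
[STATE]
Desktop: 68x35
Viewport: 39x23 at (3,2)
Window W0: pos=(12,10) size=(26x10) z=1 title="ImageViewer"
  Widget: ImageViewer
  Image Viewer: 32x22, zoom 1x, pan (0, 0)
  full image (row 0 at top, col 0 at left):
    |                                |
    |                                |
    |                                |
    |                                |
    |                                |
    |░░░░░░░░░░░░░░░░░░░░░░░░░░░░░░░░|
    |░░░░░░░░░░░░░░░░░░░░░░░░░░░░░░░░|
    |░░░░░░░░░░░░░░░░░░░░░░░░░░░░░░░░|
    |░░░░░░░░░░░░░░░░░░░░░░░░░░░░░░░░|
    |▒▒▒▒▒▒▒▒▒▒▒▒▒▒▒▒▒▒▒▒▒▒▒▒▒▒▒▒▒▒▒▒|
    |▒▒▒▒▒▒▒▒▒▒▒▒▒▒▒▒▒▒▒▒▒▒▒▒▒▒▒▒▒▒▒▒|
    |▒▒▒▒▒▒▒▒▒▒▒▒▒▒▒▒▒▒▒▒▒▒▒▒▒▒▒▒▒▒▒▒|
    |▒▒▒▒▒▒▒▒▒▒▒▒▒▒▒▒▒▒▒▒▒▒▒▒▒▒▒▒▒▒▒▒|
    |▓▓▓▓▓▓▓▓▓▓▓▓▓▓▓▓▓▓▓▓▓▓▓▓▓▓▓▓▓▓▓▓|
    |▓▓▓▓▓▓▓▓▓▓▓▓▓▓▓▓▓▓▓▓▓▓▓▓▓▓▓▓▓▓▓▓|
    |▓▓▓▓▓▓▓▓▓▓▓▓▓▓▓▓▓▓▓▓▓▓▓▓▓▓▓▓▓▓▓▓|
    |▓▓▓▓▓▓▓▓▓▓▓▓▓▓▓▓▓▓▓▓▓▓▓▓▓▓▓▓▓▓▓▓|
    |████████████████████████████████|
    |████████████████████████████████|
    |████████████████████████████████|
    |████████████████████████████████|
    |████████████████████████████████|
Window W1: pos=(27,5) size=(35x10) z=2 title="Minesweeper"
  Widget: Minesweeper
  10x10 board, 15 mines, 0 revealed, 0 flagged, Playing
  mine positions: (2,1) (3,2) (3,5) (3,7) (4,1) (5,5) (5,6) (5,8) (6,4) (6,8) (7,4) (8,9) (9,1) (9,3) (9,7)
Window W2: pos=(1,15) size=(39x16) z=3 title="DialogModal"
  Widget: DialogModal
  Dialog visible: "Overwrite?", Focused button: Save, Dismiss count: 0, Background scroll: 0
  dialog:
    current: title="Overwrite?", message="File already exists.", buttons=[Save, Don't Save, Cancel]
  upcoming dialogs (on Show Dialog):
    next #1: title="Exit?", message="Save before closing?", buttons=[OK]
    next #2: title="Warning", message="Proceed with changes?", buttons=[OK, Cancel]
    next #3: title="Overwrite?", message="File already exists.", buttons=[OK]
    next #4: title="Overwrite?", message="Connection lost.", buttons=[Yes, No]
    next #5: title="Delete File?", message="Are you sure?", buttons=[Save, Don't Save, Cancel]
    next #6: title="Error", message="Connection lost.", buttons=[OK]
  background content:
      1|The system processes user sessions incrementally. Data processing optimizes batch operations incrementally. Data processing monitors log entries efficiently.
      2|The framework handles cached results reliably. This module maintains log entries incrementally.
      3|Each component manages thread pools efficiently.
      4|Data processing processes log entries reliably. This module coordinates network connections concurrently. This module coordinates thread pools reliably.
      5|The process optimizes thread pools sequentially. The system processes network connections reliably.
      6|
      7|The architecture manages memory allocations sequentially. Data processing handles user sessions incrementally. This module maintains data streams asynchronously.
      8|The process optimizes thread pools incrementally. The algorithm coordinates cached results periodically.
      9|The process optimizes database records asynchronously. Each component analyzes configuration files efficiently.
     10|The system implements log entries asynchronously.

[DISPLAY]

                                       
                                       
                                       
                        ┏━━━━━━━━━━━━━━
                        ┃ Minesweeper  
                        ┠──────────────
                        ┃■■■■■■■■■■    
                        ┃■■■■■■■■■■    
         ┏━━━━━━━━━━━━━━┃■■■■■■■■■■    
         ┃ ImageViewer  ┃■■■■■■■■■■    
         ┠──────────────┃■■■■■■■■■■    
         ┃              ┃■■■■■■■■■■    
         ┃              ┗━━━━━━━━━━━━━━
━━━━━━━━━━━━━━━━━━━━━━━━━━━━━━━━━━━━┓  
DialogModal                         ┃  
────────────────────────────────────┨  
he system processes user sessions in┃  
he framework handles cached results ┃  
ach component manages thread pools e┃  
a┌──────────────────────────────┐ies┃  
h│          Overwrite?          │ se┃  
 │     File already exists.     │   ┃  
h│ [Save]  Don't Save   Cancel  │loc┃  


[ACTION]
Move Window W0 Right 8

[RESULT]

                                       
                                       
                                       
                        ┏━━━━━━━━━━━━━━
                        ┃ Minesweeper  
                        ┠──────────────
                        ┃■■■■■■■■■■    
                        ┃■■■■■■■■■■    
                 ┏━━━━━━┃■■■■■■■■■■    
                 ┃ Image┃■■■■■■■■■■    
                 ┠──────┃■■■■■■■■■■    
                 ┃      ┃■■■■■■■■■■    
                 ┃      ┗━━━━━━━━━━━━━━
━━━━━━━━━━━━━━━━━━━━━━━━━━━━━━━━━━━━┓  
DialogModal                         ┃  
────────────────────────────────────┨  
he system processes user sessions in┃░░
he framework handles cached results ┃━━
ach component manages thread pools e┃  
a┌──────────────────────────────┐ies┃  
h│          Overwrite?          │ se┃  
 │     File already exists.     │   ┃  
h│ [Save]  Don't Save   Cancel  │loc┃  


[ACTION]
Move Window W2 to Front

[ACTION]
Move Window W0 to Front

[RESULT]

                                       
                                       
                                       
                        ┏━━━━━━━━━━━━━━
                        ┃ Minesweeper  
                        ┠──────────────
                        ┃■■■■■■■■■■    
                        ┃■■■■■■■■■■    
                 ┏━━━━━━━━━━━━━━━━━━━━━
                 ┃ ImageViewer         
                 ┠─────────────────────
                 ┃                     
                 ┃                     
━━━━━━━━━━━━━━━━━┃                     
DialogModal      ┃                     
─────────────────┃                     
he system process┃░░░░░░░░░░░░░░░░░░░░░
he framework hand┗━━━━━━━━━━━━━━━━━━━━━
ach component manages thread pools e┃  
a┌──────────────────────────────┐ies┃  
h│          Overwrite?          │ se┃  
 │     File already exists.     │   ┃  
h│ [Save]  Don't Save   Cancel  │loc┃  
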